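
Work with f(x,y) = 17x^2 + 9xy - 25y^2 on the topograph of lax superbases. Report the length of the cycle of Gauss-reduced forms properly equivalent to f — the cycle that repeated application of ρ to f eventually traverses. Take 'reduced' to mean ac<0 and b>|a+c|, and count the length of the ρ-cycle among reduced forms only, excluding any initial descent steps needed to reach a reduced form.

D = 1781, ⌊√D⌋ = 42
river: ρ → (-25,41,1)
river: ρ → (1,41,-25)
river: ρ → (-25,9,17)
river: ρ → (17,25,-17)
river: ρ → (-17,9,25)
river: ρ → (25,41,-1)
river: ρ → (-1,41,25)
river: ρ → (25,9,-17)
river: ρ → (-17,25,17)
river: ρ → (17,9,-25)
ρ-cycle length = 10 (tail of 0 descent steps not counted)

10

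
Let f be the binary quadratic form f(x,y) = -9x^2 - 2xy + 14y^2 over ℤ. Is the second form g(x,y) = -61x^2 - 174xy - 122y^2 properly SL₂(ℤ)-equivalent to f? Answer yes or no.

D₁ = 508, D₂ = 508
river cycle of f (length 12): (-9, 16, 7), (7, 12, -13), (-13, 14, 6), (6, 22, -1), (-1, 22, 6), (6, 14, -13), (-13, 12, 7), (7, 16, -9), (-9, 20, 3), (3, 22, -2), … (2 more)
river cycle of g (length 12): (-9, 16, 7), (7, 12, -13), (-13, 14, 6), (6, 22, -1), (-1, 22, 6), (6, 14, -13), (-13, 12, 7), (7, 16, -9), (-9, 20, 3), (3, 22, -2), … (2 more)
cycles coincide ⇒ equivalent

yes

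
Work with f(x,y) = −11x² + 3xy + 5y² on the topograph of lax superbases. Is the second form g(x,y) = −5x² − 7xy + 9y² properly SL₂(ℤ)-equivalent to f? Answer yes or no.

D₁ = 229, D₂ = 229
river cycle of f (length 6): (5, 7, -9), (-9, 11, 3), (3, 13, -5), (-5, 7, 9), (9, 11, -3), (-3, 13, 5)
river cycle of g (length 6): (9, 7, -5), (-5, 13, 3), (3, 11, -9), (-9, 7, 5), (5, 13, -3), (-3, 11, 9)
cycles differ ⇒ inequivalent

no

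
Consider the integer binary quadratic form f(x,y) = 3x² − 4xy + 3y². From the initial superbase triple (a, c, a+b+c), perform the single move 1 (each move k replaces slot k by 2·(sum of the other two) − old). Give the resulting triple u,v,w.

start (3,3,2) = (f(1,0),f(0,1),f(1,1))
replace slot 1: 2·(3+2) − 3 = 7 → (7,3,2)

7,3,2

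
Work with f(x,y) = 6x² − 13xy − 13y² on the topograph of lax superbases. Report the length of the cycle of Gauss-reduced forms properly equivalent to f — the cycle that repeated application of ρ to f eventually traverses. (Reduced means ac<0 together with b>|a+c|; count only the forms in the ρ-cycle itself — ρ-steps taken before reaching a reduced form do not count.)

D = 481, ⌊√D⌋ = 21
descent: ρ → (-13,13,6)  [lands on river]
river: ρ → (6,11,-15)
river: ρ → (-15,19,2)
river: ρ → (2,21,-5)
river: ρ → (-5,19,6)
river: ρ → (6,17,-8)
river: ρ → (-8,15,8)
river: ρ → (8,17,-6)
river: ρ → (-6,19,5)
river: ρ → (5,21,-2)
river: ρ → (-2,19,15)
river: ρ → (15,11,-6)
river: ρ → (-6,13,13)
river: ρ → (13,13,-6)
river: ρ → (-6,11,15)
river: ρ → (15,19,-2)
river: ρ → (-2,21,5)
river: ρ → (5,19,-6)
river: ρ → (-6,17,8)
river: ρ → (8,15,-8)
river: ρ → (-8,17,6)
river: ρ → (6,19,-5)
river: ρ → (-5,21,2)
river: ρ → (2,19,-15)
river: ρ → (-15,11,6)
river: ρ → (6,13,-13)
ρ-cycle length = 26 (tail of 1 descent step not counted)

26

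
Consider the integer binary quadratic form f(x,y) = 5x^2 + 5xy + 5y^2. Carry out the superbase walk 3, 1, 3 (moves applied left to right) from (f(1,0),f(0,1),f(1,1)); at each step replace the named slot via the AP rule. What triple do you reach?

start (5,5,15) = (f(1,0),f(0,1),f(1,1))
replace slot 3: 2·(5+5) − 15 = 5 → (5,5,5)
replace slot 1: 2·(5+5) − 5 = 15 → (15,5,5)
replace slot 3: 2·(15+5) − 5 = 35 → (15,5,35)

15,5,35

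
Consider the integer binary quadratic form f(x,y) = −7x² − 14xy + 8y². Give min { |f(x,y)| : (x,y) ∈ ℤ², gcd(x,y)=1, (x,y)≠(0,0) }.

descent: ρ → (8,14,-7)  [lands on river]
river: ρ → (-7,14,8)
river: ρ → (8,18,-3)
river: ρ → (-3,18,8)
closes: descent 1, river 4
min |a| on river = 3

3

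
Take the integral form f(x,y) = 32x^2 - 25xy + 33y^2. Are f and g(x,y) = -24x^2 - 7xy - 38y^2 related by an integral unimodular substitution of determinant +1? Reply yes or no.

D₁ = -3599, D₂ = -3599
f: reduced (well bottom): (32,-25,33) with a≤c, −a<b≤a
g is negative-definite; reduce −g:
−g: reduced (well bottom): (24,7,38) with a≤c, −a<b≤a
flip sign back: reduced form of g is (-24,-7,-38)
reduced forms (32, -25, 33) vs (-24, -7, -38) ⇒ inequivalent

no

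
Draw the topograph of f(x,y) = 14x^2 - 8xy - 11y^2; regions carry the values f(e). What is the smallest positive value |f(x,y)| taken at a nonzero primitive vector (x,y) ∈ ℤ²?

descent: ρ → (-11,8,14)  [lands on river]
river: ρ → (14,20,-5)
river: ρ → (-5,20,14)
river: ρ → (14,8,-11)
river: ρ → (-11,14,11)
river: ρ → (11,8,-14)
river: ρ → (-14,20,5)
river: ρ → (5,20,-14)
river: ρ → (-14,8,11)
river: ρ → (11,14,-11)
closes: descent 1, river 10
min |a| on river = 5

5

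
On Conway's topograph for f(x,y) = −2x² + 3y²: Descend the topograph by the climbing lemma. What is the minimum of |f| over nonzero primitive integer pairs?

descent: ρ → (3,0,-2)
descent: ρ → (-2,4,1)  [lands on river]
river: ρ → (1,4,-2)
closes: descent 2, river 2
min |a| on river = 1

1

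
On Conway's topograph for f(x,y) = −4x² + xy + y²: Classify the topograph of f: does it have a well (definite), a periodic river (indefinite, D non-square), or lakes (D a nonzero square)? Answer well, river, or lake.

D = b²−4ac = 1² − 4·(-4)·1 = 17
D > 0 non-square ⇒ indefinite ⇒ periodic river

river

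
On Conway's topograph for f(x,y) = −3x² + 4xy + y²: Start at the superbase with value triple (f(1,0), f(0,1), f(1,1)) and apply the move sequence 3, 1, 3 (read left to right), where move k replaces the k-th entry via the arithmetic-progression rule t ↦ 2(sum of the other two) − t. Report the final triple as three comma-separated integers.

start (-3,1,2) = (f(1,0),f(0,1),f(1,1))
replace slot 3: 2·((-3)+1) − 2 = -6 → (-3,1,-6)
replace slot 1: 2·(1+(-6)) − (-3) = -7 → (-7,1,-6)
replace slot 3: 2·((-7)+1) − (-6) = -6 → (-7,1,-6)

-7,1,-6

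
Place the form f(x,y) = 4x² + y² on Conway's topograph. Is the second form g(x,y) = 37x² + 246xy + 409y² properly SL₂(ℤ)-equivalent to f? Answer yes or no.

D₁ = -16, D₂ = -16
f: flip: (4,0,1)→(1,0,4)
f: reduced (well bottom): (1,0,4) with a≤c, −a<b≤a
g: translate: b→24 (≡246 mod 74), so (37,246,409)→(37,24,4)
g: flip: (37,24,4)→(4,-24,37)
g: translate: b→0 (≡-24 mod 8), so (4,-24,37)→(4,0,1)
g: flip: (4,0,1)→(1,0,4)
g: reduced (well bottom): (1,0,4) with a≤c, −a<b≤a
reduced forms (1, 0, 4) vs (1, 0, 4) ⇒ equivalent

yes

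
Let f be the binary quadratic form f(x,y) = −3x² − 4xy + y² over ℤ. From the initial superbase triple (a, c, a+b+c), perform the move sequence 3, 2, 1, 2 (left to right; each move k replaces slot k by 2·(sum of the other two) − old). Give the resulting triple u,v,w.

start (-3,1,-6) = (f(1,0),f(0,1),f(1,1))
replace slot 3: 2·((-3)+1) − (-6) = 2 → (-3,1,2)
replace slot 2: 2·((-3)+2) − 1 = -3 → (-3,-3,2)
replace slot 1: 2·((-3)+2) − (-3) = 1 → (1,-3,2)
replace slot 2: 2·(1+2) − (-3) = 9 → (1,9,2)

1,9,2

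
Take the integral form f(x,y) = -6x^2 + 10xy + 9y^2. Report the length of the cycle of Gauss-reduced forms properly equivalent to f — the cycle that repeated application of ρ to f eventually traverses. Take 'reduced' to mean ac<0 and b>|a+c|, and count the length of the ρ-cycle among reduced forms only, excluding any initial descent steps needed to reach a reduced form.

D = 316, ⌊√D⌋ = 17
river: ρ → (9,8,-7)
river: ρ → (-7,6,10)
river: ρ → (10,14,-3)
river: ρ → (-3,16,5)
river: ρ → (5,14,-6)
river: ρ → (-6,10,9)
ρ-cycle length = 6 (tail of 0 descent steps not counted)

6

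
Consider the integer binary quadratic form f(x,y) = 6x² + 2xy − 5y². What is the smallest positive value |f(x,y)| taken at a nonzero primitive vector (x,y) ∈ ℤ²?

river: ρ → (-5,8,3)
river: ρ → (3,10,-2)
river: ρ → (-2,10,3)
river: ρ → (3,8,-5)
river: ρ → (-5,2,6)
river: ρ → (6,10,-1)
river: ρ → (-1,10,6)
river: ρ → (6,2,-5)
closes: descent 0, river 8
min |a| on river = 1

1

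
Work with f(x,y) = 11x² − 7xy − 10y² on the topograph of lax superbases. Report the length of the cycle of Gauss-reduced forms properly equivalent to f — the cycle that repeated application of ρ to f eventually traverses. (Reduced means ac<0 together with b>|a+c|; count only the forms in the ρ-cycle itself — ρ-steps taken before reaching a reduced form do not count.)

D = 489, ⌊√D⌋ = 22
descent: ρ → (-10,7,11)  [lands on river]
river: ρ → (11,15,-6)
river: ρ → (-6,21,2)
river: ρ → (2,19,-16)
river: ρ → (-16,13,5)
river: ρ → (5,17,-10)
river: ρ → (-10,3,12)
river: ρ → (12,21,-1)
river: ρ → (-1,21,12)
river: ρ → (12,3,-10)
river: ρ → (-10,17,5)
river: ρ → (5,13,-16)
river: ρ → (-16,19,2)
river: ρ → (2,21,-6)
river: ρ → (-6,15,11)
river: ρ → (11,7,-10)
river: ρ → (-10,13,8)
river: ρ → (8,19,-4)
river: ρ → (-4,21,3)
river: ρ → (3,21,-4)
river: ρ → (-4,19,8)
river: ρ → (8,13,-10)
ρ-cycle length = 22 (tail of 1 descent step not counted)

22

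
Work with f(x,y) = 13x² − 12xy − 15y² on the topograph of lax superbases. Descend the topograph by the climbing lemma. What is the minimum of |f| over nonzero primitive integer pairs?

descent: ρ → (-15,12,13)  [lands on river]
river: ρ → (13,14,-14)
river: ρ → (-14,14,13)
river: ρ → (13,12,-15)
river: ρ → (-15,18,10)
river: ρ → (10,22,-11)
river: ρ → (-11,22,10)
river: ρ → (10,18,-15)
closes: descent 1, river 8
min |a| on river = 10

10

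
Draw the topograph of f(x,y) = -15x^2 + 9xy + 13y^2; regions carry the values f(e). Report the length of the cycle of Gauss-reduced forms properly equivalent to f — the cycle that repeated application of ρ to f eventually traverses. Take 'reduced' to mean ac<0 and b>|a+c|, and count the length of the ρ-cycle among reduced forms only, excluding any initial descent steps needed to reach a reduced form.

D = 861, ⌊√D⌋ = 29
river: ρ → (13,17,-11)
river: ρ → (-11,27,3)
river: ρ → (3,27,-11)
river: ρ → (-11,17,13)
river: ρ → (13,9,-15)
river: ρ → (-15,21,7)
river: ρ → (7,21,-15)
river: ρ → (-15,9,13)
ρ-cycle length = 8 (tail of 0 descent steps not counted)

8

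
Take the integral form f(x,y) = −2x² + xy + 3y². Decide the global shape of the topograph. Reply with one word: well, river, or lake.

D = b²−4ac = 1² − 4·(-2)·3 = 25
D = 5² is a perfect square ⇒ form factors over ℤ ⇒ lakes

lake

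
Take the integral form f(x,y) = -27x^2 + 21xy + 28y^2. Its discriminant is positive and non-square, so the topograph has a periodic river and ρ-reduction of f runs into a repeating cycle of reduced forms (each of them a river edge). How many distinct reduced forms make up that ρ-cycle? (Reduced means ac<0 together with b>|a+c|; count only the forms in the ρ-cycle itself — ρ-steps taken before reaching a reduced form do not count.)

D = 3465, ⌊√D⌋ = 58
river: ρ → (28,35,-20)
river: ρ → (-20,45,18)
river: ρ → (18,27,-38)
river: ρ → (-38,49,7)
river: ρ → (7,49,-38)
river: ρ → (-38,27,18)
river: ρ → (18,45,-20)
river: ρ → (-20,35,28)
river: ρ → (28,21,-27)
river: ρ → (-27,33,22)
river: ρ → (22,55,-5)
river: ρ → (-5,55,22)
river: ρ → (22,33,-27)
river: ρ → (-27,21,28)
ρ-cycle length = 14 (tail of 0 descent steps not counted)

14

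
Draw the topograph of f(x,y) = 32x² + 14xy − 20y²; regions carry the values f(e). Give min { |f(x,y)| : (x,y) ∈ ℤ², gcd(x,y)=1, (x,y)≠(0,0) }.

river: ρ → (-20,26,26)
river: ρ → (26,26,-20)
river: ρ → (-20,14,32)
river: ρ → (32,50,-2)
river: ρ → (-2,50,32)
river: ρ → (32,14,-20)
closes: descent 0, river 6
min |a| on river = 2

2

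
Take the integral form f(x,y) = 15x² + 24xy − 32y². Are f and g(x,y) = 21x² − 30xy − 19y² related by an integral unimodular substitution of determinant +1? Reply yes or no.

D₁ = 2496, D₂ = 2496
river cycle of f (length 4): (-32, 40, 7), (7, 44, -20), (-20, 36, 15), (15, 24, -32)
river cycle of g (length 4): (-19, 30, 21), (21, 12, -28), (-28, 44, 5), (5, 46, -19)
cycles differ ⇒ inequivalent

no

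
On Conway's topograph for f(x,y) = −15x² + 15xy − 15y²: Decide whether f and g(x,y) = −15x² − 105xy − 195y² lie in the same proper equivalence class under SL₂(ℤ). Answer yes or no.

D₁ = -675, D₂ = -675
f is negative-definite; reduce −f:
−f: translate: b→15 (≡-15 mod 30), so (15,-15,15)→(15,15,15)
−f: reduced (well bottom): (15,15,15) with a≤c, −a<b≤a
flip sign back: reduced form of f is (-15,-15,-15)
g is negative-definite; reduce −g:
−g: translate: b→15 (≡105 mod 30), so (15,105,195)→(15,15,15)
−g: reduced (well bottom): (15,15,15) with a≤c, −a<b≤a
flip sign back: reduced form of g is (-15,-15,-15)
reduced forms (-15, -15, -15) vs (-15, -15, -15) ⇒ equivalent

yes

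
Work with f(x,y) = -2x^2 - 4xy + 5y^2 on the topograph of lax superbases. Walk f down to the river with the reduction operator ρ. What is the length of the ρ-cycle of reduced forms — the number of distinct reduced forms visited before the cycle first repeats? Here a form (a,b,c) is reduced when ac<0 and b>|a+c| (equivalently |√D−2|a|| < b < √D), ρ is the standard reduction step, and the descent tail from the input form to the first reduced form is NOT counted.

D = 56, ⌊√D⌋ = 7
descent: ρ → (5,4,-2)  [lands on river]
river: ρ → (-2,4,5)
river: ρ → (5,6,-1)
river: ρ → (-1,6,5)
ρ-cycle length = 4 (tail of 1 descent step not counted)

4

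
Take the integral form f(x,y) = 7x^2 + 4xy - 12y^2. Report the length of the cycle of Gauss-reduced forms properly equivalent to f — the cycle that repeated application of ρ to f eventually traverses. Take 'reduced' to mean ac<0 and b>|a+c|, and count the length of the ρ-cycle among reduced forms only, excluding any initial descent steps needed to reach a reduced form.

D = 352, ⌊√D⌋ = 18
descent: ρ → (-12,-4,7)
descent: ρ → (7,18,-1)  [lands on river]
river: ρ → (-1,18,7)
river: ρ → (7,10,-9)
river: ρ → (-9,8,8)
river: ρ → (8,8,-9)
river: ρ → (-9,10,7)
ρ-cycle length = 6 (tail of 2 descent steps not counted)

6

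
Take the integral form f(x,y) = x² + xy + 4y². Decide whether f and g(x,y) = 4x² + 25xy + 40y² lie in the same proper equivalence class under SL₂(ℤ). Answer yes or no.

D₁ = -15, D₂ = -15
f: reduced (well bottom): (1,1,4) with a≤c, −a<b≤a
g: translate: b→1 (≡25 mod 8), so (4,25,40)→(4,1,1)
g: flip: (4,1,1)→(1,-1,4)
g: translate: b→1 (≡-1 mod 2), so (1,-1,4)→(1,1,4)
g: reduced (well bottom): (1,1,4) with a≤c, −a<b≤a
reduced forms (1, 1, 4) vs (1, 1, 4) ⇒ equivalent

yes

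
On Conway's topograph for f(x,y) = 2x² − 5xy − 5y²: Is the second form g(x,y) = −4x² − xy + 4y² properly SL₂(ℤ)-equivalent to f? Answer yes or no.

D₁ = 65, D₂ = 65
river cycle of f (length 6): (-5, 5, 2), (2, 7, -2), (-2, 5, 5), (5, 5, -2), (-2, 7, 2), (2, 5, -5)
river cycle of g (length 6): (4, 1, -4), (-4, 7, 1), (1, 7, -4), (-4, 1, 4), (4, 7, -1), (-1, 7, 4)
cycles differ ⇒ inequivalent

no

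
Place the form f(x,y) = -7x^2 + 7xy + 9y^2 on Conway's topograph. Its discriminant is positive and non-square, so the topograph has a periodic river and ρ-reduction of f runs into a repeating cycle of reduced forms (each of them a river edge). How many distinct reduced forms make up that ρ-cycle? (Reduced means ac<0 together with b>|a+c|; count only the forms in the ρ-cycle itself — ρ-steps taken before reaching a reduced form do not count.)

D = 301, ⌊√D⌋ = 17
river: ρ → (9,11,-5)
river: ρ → (-5,9,11)
river: ρ → (11,13,-3)
river: ρ → (-3,17,1)
river: ρ → (1,17,-3)
river: ρ → (-3,13,11)
river: ρ → (11,9,-5)
river: ρ → (-5,11,9)
river: ρ → (9,7,-7)
river: ρ → (-7,7,9)
ρ-cycle length = 10 (tail of 0 descent steps not counted)

10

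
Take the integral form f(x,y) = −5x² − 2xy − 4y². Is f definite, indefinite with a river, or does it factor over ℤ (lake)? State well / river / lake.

D = b²−4ac = (-2)² − 4·(-5)·(-4) = -76
D < 0 ⇒ definite ⇒ every region one sign ⇒ single well

well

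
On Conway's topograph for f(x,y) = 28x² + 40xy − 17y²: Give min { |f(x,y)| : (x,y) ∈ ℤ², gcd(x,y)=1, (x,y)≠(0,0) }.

river: ρ → (-17,28,40)
river: ρ → (40,52,-5)
river: ρ → (-5,58,7)
river: ρ → (7,54,-21)
river: ρ → (-21,30,31)
river: ρ → (31,32,-20)
river: ρ → (-20,48,15)
river: ρ → (15,42,-29)
river: ρ → (-29,16,28)
river: ρ → (28,40,-17)
closes: descent 0, river 10
min |a| on river = 5

5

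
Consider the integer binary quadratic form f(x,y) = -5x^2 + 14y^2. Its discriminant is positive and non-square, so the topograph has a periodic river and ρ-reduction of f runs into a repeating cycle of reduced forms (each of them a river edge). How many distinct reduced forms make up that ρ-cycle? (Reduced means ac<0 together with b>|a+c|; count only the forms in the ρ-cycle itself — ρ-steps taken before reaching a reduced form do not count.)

D = 280, ⌊√D⌋ = 16
descent: ρ → (14,0,-5)
descent: ρ → (-5,10,9)  [lands on river]
river: ρ → (9,8,-6)
river: ρ → (-6,16,1)
river: ρ → (1,16,-6)
river: ρ → (-6,8,9)
river: ρ → (9,10,-5)
ρ-cycle length = 6 (tail of 2 descent steps not counted)

6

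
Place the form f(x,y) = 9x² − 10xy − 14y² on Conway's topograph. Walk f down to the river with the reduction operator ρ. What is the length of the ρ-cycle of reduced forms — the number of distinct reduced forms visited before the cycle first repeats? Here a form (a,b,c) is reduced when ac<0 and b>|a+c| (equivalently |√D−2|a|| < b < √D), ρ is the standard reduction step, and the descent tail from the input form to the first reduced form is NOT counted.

D = 604, ⌊√D⌋ = 24
descent: ρ → (-14,10,9)  [lands on river]
river: ρ → (9,8,-15)
river: ρ → (-15,22,2)
river: ρ → (2,22,-15)
river: ρ → (-15,8,9)
river: ρ → (9,10,-14)
river: ρ → (-14,18,5)
river: ρ → (5,22,-6)
river: ρ → (-6,14,17)
river: ρ → (17,20,-3)
river: ρ → (-3,22,10)
river: ρ → (10,18,-7)
river: ρ → (-7,24,1)
river: ρ → (1,24,-7)
river: ρ → (-7,18,10)
river: ρ → (10,22,-3)
river: ρ → (-3,20,17)
river: ρ → (17,14,-6)
river: ρ → (-6,22,5)
river: ρ → (5,18,-14)
ρ-cycle length = 20 (tail of 1 descent step not counted)

20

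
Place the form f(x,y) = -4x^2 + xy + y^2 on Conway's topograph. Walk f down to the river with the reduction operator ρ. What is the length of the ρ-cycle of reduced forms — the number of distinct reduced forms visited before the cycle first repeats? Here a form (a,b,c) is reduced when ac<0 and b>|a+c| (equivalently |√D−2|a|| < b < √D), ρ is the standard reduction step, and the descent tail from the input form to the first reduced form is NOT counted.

D = 17, ⌊√D⌋ = 4
descent: ρ → (1,3,-2)  [lands on river]
river: ρ → (-2,1,2)
river: ρ → (2,3,-1)
river: ρ → (-1,3,2)
river: ρ → (2,1,-2)
river: ρ → (-2,3,1)
ρ-cycle length = 6 (tail of 1 descent step not counted)

6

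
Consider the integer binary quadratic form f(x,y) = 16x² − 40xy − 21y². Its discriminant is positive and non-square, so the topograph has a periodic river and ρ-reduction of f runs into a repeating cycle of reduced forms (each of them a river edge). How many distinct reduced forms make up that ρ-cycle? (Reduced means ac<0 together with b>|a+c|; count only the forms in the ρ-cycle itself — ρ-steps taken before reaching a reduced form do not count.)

D = 2944, ⌊√D⌋ = 54
descent: ρ → (-21,40,16)  [lands on river]
river: ρ → (16,24,-37)
river: ρ → (-37,50,3)
river: ρ → (3,52,-20)
river: ρ → (-20,28,27)
river: ρ → (27,26,-21)
river: ρ → (-21,16,32)
river: ρ → (32,48,-5)
river: ρ → (-5,52,12)
river: ρ → (12,44,-21)
ρ-cycle length = 10 (tail of 1 descent step not counted)

10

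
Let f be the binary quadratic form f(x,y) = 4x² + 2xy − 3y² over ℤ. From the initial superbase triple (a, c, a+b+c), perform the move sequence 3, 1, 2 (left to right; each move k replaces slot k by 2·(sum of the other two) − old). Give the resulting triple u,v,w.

start (4,-3,3) = (f(1,0),f(0,1),f(1,1))
replace slot 3: 2·(4+(-3)) − 3 = -1 → (4,-3,-1)
replace slot 1: 2·((-3)+(-1)) − 4 = -12 → (-12,-3,-1)
replace slot 2: 2·((-12)+(-1)) − (-3) = -23 → (-12,-23,-1)

-12,-23,-1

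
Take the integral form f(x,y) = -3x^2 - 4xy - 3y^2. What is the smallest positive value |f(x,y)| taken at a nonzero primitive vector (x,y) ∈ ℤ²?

translate: b→-2 (≡4 mod 6), so (3,4,3)→(3,-2,2)
flip: (3,-2,2)→(2,2,3)
reduced (well bottom): (2,2,3) with a≤c, −a<b≤a
well minimum |f| = |-2| = 2 (negative-definite)

2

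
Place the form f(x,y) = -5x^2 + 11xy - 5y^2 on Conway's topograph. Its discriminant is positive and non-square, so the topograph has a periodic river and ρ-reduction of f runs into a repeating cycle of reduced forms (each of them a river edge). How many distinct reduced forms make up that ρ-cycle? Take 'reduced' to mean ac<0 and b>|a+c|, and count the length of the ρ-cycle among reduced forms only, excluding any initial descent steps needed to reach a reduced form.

D = 21, ⌊√D⌋ = 4
descent: ρ → (-5,-1,1)
descent: ρ → (1,3,-3)  [lands on river]
river: ρ → (-3,3,1)
ρ-cycle length = 2 (tail of 2 descent steps not counted)

2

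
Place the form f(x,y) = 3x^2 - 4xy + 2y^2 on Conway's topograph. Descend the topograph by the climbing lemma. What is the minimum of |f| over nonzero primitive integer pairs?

translate: b→2 (≡-4 mod 6), so (3,-4,2)→(3,2,1)
flip: (3,2,1)→(1,-2,3)
translate: b→0 (≡-2 mod 2), so (1,-2,3)→(1,0,2)
reduced (well bottom): (1,0,2) with a≤c, −a<b≤a
well minimum = a = 1

1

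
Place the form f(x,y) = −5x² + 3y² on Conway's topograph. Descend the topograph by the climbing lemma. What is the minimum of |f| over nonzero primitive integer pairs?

descent: ρ → (3,6,-2)  [lands on river]
river: ρ → (-2,6,3)
closes: descent 1, river 2
min |a| on river = 2

2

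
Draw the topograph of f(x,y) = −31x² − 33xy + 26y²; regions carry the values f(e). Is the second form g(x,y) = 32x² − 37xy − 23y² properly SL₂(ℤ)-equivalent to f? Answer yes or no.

D₁ = 4313, D₂ = 4313
river cycle of f (length 52): (26, 33, -31), (-31, 29, 28), (28, 27, -32), (-32, 37, 23), (23, 55, -14), (-14, 57, 19), (19, 57, -14), (-14, 55, 23), (23, 37, -32), (-32, 27, 28), … (42 more)
river cycle of g (length 52): (-23, 37, 32), (32, 27, -28), (-28, 29, 31), (31, 33, -26), (-26, 19, 38), (38, 57, -7), (-7, 55, 46), (46, 37, -16), (-16, 59, 13), (13, 45, -44), … (42 more)
cycles differ ⇒ inequivalent

no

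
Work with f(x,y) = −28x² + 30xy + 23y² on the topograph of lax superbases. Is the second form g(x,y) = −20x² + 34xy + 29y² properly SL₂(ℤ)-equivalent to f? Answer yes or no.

D₁ = 3476, D₂ = 3476
river cycle of f (length 28): (23, 16, -35), (-35, 54, 4), (4, 58, -7), (-7, 54, 20), (20, 26, -35), (-35, 44, 11), (11, 44, -35), (-35, 26, 20), (20, 54, -7), (-7, 58, 4), … (18 more)
river cycle of g (length 28): (29, 24, -25), (-25, 26, 28), (28, 30, -23), (-23, 16, 35), (35, 54, -4), (-4, 58, 7), (7, 54, -20), (-20, 26, 35), (35, 44, -11), (-11, 44, 35), … (18 more)
cycles differ ⇒ inequivalent

no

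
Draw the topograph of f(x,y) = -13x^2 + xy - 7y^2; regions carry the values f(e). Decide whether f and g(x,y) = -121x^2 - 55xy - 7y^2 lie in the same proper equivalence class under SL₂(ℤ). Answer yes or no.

D₁ = -363, D₂ = -363
f is negative-definite; reduce −f:
−f: flip: (13,-1,7)→(7,1,13)
−f: reduced (well bottom): (7,1,13) with a≤c, −a<b≤a
flip sign back: reduced form of f is (-7,-1,-13)
g is negative-definite; reduce −g:
−g: flip: (121,55,7)→(7,-55,121)
−g: translate: b→1 (≡-55 mod 14), so (7,-55,121)→(7,1,13)
−g: reduced (well bottom): (7,1,13) with a≤c, −a<b≤a
flip sign back: reduced form of g is (-7,-1,-13)
reduced forms (-7, -1, -13) vs (-7, -1, -13) ⇒ equivalent

yes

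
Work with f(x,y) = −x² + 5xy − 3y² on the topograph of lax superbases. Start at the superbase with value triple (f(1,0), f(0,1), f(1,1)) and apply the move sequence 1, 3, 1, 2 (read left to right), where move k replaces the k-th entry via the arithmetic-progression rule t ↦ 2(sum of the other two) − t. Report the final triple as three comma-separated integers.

start (-1,-3,1) = (f(1,0),f(0,1),f(1,1))
replace slot 1: 2·((-3)+1) − (-1) = -3 → (-3,-3,1)
replace slot 3: 2·((-3)+(-3)) − 1 = -13 → (-3,-3,-13)
replace slot 1: 2·((-3)+(-13)) − (-3) = -29 → (-29,-3,-13)
replace slot 2: 2·((-29)+(-13)) − (-3) = -81 → (-29,-81,-13)

-29,-81,-13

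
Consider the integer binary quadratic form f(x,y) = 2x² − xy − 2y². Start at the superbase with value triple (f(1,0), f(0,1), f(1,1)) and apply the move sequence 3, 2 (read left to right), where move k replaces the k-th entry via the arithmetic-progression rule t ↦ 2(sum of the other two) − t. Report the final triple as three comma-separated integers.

start (2,-2,-1) = (f(1,0),f(0,1),f(1,1))
replace slot 3: 2·(2+(-2)) − (-1) = 1 → (2,-2,1)
replace slot 2: 2·(2+1) − (-2) = 8 → (2,8,1)

2,8,1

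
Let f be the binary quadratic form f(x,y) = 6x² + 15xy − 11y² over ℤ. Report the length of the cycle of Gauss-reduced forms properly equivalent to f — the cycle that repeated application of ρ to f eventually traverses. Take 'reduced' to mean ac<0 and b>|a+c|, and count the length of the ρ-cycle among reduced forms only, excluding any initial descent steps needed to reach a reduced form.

D = 489, ⌊√D⌋ = 22
river: ρ → (-11,7,10)
river: ρ → (10,13,-8)
river: ρ → (-8,19,4)
river: ρ → (4,21,-3)
river: ρ → (-3,21,4)
river: ρ → (4,19,-8)
river: ρ → (-8,13,10)
river: ρ → (10,7,-11)
river: ρ → (-11,15,6)
river: ρ → (6,21,-2)
river: ρ → (-2,19,16)
river: ρ → (16,13,-5)
river: ρ → (-5,17,10)
river: ρ → (10,3,-12)
river: ρ → (-12,21,1)
river: ρ → (1,21,-12)
river: ρ → (-12,3,10)
river: ρ → (10,17,-5)
river: ρ → (-5,13,16)
river: ρ → (16,19,-2)
river: ρ → (-2,21,6)
river: ρ → (6,15,-11)
ρ-cycle length = 22 (tail of 0 descent steps not counted)

22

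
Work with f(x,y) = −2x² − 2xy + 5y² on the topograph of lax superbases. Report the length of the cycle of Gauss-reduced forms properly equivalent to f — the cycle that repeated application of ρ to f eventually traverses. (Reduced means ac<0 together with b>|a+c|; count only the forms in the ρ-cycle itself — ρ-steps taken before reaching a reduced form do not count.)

D = 44, ⌊√D⌋ = 6
descent: ρ → (5,2,-2)
descent: ρ → (-2,6,1)  [lands on river]
river: ρ → (1,6,-2)
ρ-cycle length = 2 (tail of 2 descent steps not counted)

2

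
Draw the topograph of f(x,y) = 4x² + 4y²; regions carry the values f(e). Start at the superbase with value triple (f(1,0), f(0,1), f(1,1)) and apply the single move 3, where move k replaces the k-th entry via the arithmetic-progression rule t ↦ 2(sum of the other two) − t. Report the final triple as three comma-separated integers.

start (4,4,8) = (f(1,0),f(0,1),f(1,1))
replace slot 3: 2·(4+4) − 8 = 8 → (4,4,8)

4,4,8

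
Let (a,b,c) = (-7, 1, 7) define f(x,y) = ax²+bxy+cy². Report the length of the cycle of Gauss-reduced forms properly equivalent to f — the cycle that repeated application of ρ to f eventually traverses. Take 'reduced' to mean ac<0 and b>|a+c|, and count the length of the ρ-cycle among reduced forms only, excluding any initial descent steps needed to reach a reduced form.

D = 197, ⌊√D⌋ = 14
river: ρ → (7,13,-1)
river: ρ → (-1,13,7)
river: ρ → (7,1,-7)
river: ρ → (-7,13,1)
river: ρ → (1,13,-7)
river: ρ → (-7,1,7)
ρ-cycle length = 6 (tail of 0 descent steps not counted)

6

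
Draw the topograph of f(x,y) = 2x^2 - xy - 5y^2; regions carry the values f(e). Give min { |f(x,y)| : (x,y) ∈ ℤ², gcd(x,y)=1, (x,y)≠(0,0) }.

descent: ρ → (-5,1,2)
descent: ρ → (2,3,-4)  [lands on river]
river: ρ → (-4,5,1)
river: ρ → (1,5,-4)
river: ρ → (-4,3,2)
river: ρ → (2,5,-2)
river: ρ → (-2,3,4)
river: ρ → (4,5,-1)
river: ρ → (-1,5,4)
river: ρ → (4,3,-2)
river: ρ → (-2,5,2)
closes: descent 2, river 10
min |a| on river = 1

1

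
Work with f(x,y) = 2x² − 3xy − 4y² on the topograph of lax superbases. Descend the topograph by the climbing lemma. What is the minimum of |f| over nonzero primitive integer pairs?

descent: ρ → (-4,3,2)  [lands on river]
river: ρ → (2,5,-2)
river: ρ → (-2,3,4)
river: ρ → (4,5,-1)
river: ρ → (-1,5,4)
river: ρ → (4,3,-2)
river: ρ → (-2,5,2)
river: ρ → (2,3,-4)
river: ρ → (-4,5,1)
river: ρ → (1,5,-4)
closes: descent 1, river 10
min |a| on river = 1

1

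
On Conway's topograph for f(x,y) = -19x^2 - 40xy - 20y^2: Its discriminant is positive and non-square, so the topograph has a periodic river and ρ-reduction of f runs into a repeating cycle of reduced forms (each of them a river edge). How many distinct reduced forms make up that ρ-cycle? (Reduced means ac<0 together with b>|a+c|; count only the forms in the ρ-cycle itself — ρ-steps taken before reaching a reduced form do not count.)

D = 80, ⌊√D⌋ = 8
descent: ρ → (-20,0,1)
descent: ρ → (1,8,-4)  [lands on river]
river: ρ → (-4,8,1)
ρ-cycle length = 2 (tail of 2 descent steps not counted)

2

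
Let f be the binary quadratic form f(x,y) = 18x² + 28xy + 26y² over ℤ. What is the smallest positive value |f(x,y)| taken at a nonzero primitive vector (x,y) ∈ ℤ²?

translate: b→-8 (≡28 mod 36), so (18,28,26)→(18,-8,16)
flip: (18,-8,16)→(16,8,18)
reduced (well bottom): (16,8,18) with a≤c, −a<b≤a
well minimum = a = 16

16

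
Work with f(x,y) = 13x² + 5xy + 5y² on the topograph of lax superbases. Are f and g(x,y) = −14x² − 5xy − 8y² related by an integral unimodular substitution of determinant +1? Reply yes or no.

D₁ = -235, D₂ = -423
discriminants differ ⇒ not SL₂(ℤ)-equivalent

no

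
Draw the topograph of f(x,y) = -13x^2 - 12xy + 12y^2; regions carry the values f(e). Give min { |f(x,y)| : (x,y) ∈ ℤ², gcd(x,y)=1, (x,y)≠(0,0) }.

descent: ρ → (12,12,-13)  [lands on river]
river: ρ → (-13,14,11)
river: ρ → (11,8,-16)
river: ρ → (-16,24,3)
river: ρ → (3,24,-16)
river: ρ → (-16,8,11)
river: ρ → (11,14,-13)
river: ρ → (-13,12,12)
closes: descent 1, river 8
min |a| on river = 3

3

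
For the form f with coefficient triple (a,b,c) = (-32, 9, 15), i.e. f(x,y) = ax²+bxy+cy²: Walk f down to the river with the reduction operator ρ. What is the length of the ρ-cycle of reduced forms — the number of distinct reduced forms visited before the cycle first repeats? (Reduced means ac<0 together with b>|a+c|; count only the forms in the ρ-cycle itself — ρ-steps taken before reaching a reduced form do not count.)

D = 2001, ⌊√D⌋ = 44
descent: ρ → (15,21,-26)  [lands on river]
river: ρ → (-26,31,10)
river: ρ → (10,29,-29)
river: ρ → (-29,29,10)
river: ρ → (10,31,-26)
river: ρ → (-26,21,15)
river: ρ → (15,39,-8)
river: ρ → (-8,41,10)
river: ρ → (10,39,-12)
river: ρ → (-12,33,19)
river: ρ → (19,43,-2)
river: ρ → (-2,41,40)
river: ρ → (40,39,-3)
river: ρ → (-3,39,40)
river: ρ → (40,41,-2)
river: ρ → (-2,43,19)
river: ρ → (19,33,-12)
river: ρ → (-12,39,10)
river: ρ → (10,41,-8)
river: ρ → (-8,39,15)
ρ-cycle length = 20 (tail of 1 descent step not counted)

20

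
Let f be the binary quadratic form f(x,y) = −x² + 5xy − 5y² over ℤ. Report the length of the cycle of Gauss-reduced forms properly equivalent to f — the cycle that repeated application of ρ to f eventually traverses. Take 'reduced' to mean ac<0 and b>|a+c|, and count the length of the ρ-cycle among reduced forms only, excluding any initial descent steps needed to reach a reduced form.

D = 5, ⌊√D⌋ = 2
descent: ρ → (-5,5,-1)
descent: ρ → (-1,1,1)  [lands on river]
river: ρ → (1,1,-1)
ρ-cycle length = 2 (tail of 2 descent steps not counted)

2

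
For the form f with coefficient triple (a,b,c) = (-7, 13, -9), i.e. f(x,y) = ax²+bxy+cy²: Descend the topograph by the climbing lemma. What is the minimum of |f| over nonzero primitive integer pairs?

translate: b→1 (≡-13 mod 14), so (7,-13,9)→(7,1,3)
flip: (7,1,3)→(3,-1,7)
reduced (well bottom): (3,-1,7) with a≤c, −a<b≤a
well minimum |f| = |-3| = 3 (negative-definite)

3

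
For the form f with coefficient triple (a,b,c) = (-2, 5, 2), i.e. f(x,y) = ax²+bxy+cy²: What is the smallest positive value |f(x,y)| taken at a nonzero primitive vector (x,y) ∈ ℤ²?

river: ρ → (2,3,-4)
river: ρ → (-4,5,1)
river: ρ → (1,5,-4)
river: ρ → (-4,3,2)
river: ρ → (2,5,-2)
river: ρ → (-2,3,4)
river: ρ → (4,5,-1)
river: ρ → (-1,5,4)
river: ρ → (4,3,-2)
river: ρ → (-2,5,2)
closes: descent 0, river 10
min |a| on river = 1

1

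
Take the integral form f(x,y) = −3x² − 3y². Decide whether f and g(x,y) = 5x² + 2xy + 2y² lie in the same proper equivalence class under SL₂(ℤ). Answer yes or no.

D₁ = -36, D₂ = -36
f is negative-definite; reduce −f:
−f: reduced (well bottom): (3,0,3) with a≤c, −a<b≤a
flip sign back: reduced form of f is (-3,0,-3)
g: flip: (5,2,2)→(2,-2,5)
g: translate: b→2 (≡-2 mod 4), so (2,-2,5)→(2,2,5)
g: reduced (well bottom): (2,2,5) with a≤c, −a<b≤a
reduced forms (-3, 0, -3) vs (2, 2, 5) ⇒ inequivalent

no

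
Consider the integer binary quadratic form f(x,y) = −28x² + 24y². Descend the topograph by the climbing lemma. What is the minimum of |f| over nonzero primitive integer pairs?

descent: ρ → (24,48,-4)  [lands on river]
river: ρ → (-4,48,24)
closes: descent 1, river 2
min |a| on river = 4

4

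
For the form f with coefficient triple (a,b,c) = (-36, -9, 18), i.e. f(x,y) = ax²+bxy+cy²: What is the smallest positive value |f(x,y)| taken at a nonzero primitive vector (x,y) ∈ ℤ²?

descent: ρ → (18,45,-9)  [lands on river]
river: ρ → (-9,45,18)
river: ρ → (18,27,-27)
river: ρ → (-27,27,18)
closes: descent 1, river 4
min |a| on river = 9

9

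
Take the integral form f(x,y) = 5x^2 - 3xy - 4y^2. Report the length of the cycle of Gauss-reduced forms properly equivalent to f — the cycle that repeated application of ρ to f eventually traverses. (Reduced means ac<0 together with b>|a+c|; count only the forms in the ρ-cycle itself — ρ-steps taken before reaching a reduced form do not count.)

D = 89, ⌊√D⌋ = 9
descent: ρ → (-4,3,5)  [lands on river]
river: ρ → (5,7,-2)
river: ρ → (-2,9,1)
river: ρ → (1,9,-2)
river: ρ → (-2,7,5)
river: ρ → (5,3,-4)
river: ρ → (-4,5,4)
river: ρ → (4,3,-5)
river: ρ → (-5,7,2)
river: ρ → (2,9,-1)
river: ρ → (-1,9,2)
river: ρ → (2,7,-5)
river: ρ → (-5,3,4)
river: ρ → (4,5,-4)
ρ-cycle length = 14 (tail of 1 descent step not counted)

14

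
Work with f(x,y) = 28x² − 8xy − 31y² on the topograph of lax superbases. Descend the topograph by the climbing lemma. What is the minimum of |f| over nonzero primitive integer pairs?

descent: ρ → (-31,8,28)  [lands on river]
river: ρ → (28,48,-11)
river: ρ → (-11,40,44)
river: ρ → (44,48,-7)
river: ρ → (-7,50,37)
river: ρ → (37,24,-20)
river: ρ → (-20,56,5)
river: ρ → (5,54,-31)
closes: descent 1, river 8
min |a| on river = 5

5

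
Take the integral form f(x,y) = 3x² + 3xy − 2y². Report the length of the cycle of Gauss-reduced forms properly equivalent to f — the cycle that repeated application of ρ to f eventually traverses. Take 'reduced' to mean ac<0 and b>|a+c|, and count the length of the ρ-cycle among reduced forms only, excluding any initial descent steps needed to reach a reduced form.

D = 33, ⌊√D⌋ = 5
river: ρ → (-2,5,1)
river: ρ → (1,5,-2)
river: ρ → (-2,3,3)
river: ρ → (3,3,-2)
ρ-cycle length = 4 (tail of 0 descent steps not counted)

4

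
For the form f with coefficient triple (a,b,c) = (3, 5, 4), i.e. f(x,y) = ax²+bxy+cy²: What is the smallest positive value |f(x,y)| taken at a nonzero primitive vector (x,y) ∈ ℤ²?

translate: b→-1 (≡5 mod 6), so (3,5,4)→(3,-1,2)
flip: (3,-1,2)→(2,1,3)
reduced (well bottom): (2,1,3) with a≤c, −a<b≤a
well minimum = a = 2

2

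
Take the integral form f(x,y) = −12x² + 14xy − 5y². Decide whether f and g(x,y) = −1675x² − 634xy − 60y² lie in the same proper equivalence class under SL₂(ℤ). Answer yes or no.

D₁ = -44, D₂ = -44
f is negative-definite; reduce −f:
−f: translate: b→10 (≡-14 mod 24), so (12,-14,5)→(12,10,3)
−f: flip: (12,10,3)→(3,-10,12)
−f: translate: b→2 (≡-10 mod 6), so (3,-10,12)→(3,2,4)
−f: reduced (well bottom): (3,2,4) with a≤c, −a<b≤a
flip sign back: reduced form of f is (-3,-2,-4)
g is negative-definite; reduce −g:
−g: flip: (1675,634,60)→(60,-634,1675)
−g: translate: b→-34 (≡-634 mod 120), so (60,-634,1675)→(60,-34,5)
−g: flip: (60,-34,5)→(5,34,60)
−g: translate: b→4 (≡34 mod 10), so (5,34,60)→(5,4,3)
−g: flip: (5,4,3)→(3,-4,5)
−g: translate: b→2 (≡-4 mod 6), so (3,-4,5)→(3,2,4)
−g: reduced (well bottom): (3,2,4) with a≤c, −a<b≤a
flip sign back: reduced form of g is (-3,-2,-4)
reduced forms (-3, -2, -4) vs (-3, -2, -4) ⇒ equivalent

yes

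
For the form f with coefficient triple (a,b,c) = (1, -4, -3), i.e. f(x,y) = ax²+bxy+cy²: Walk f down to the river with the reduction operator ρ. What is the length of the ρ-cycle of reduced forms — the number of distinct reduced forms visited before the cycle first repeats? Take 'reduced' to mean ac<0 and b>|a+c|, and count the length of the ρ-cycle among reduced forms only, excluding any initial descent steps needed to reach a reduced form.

D = 28, ⌊√D⌋ = 5
descent: ρ → (-3,4,1)  [lands on river]
river: ρ → (1,4,-3)
river: ρ → (-3,2,2)
river: ρ → (2,2,-3)
ρ-cycle length = 4 (tail of 1 descent step not counted)

4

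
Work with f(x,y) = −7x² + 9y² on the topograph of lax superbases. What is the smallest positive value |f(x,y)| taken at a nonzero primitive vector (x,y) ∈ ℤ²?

descent: ρ → (9,0,-7)
descent: ρ → (-7,14,2)  [lands on river]
river: ρ → (2,14,-7)
closes: descent 2, river 2
min |a| on river = 2

2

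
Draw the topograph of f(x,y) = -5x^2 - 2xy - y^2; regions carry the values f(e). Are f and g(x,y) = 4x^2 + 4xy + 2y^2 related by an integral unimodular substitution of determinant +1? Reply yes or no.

D₁ = -16, D₂ = -16
f is negative-definite; reduce −f:
−f: flip: (5,2,1)→(1,-2,5)
−f: translate: b→0 (≡-2 mod 2), so (1,-2,5)→(1,0,4)
−f: reduced (well bottom): (1,0,4) with a≤c, −a<b≤a
flip sign back: reduced form of f is (-1,0,-4)
g: flip: (4,4,2)→(2,-4,4)
g: translate: b→0 (≡-4 mod 4), so (2,-4,4)→(2,0,2)
g: reduced (well bottom): (2,0,2) with a≤c, −a<b≤a
reduced forms (-1, 0, -4) vs (2, 0, 2) ⇒ inequivalent

no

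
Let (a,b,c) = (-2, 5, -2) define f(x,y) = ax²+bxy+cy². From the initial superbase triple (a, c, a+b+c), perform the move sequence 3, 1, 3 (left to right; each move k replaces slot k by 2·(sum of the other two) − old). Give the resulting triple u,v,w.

start (-2,-2,1) = (f(1,0),f(0,1),f(1,1))
replace slot 3: 2·((-2)+(-2)) − 1 = -9 → (-2,-2,-9)
replace slot 1: 2·((-2)+(-9)) − (-2) = -20 → (-20,-2,-9)
replace slot 3: 2·((-20)+(-2)) − (-9) = -35 → (-20,-2,-35)

-20,-2,-35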